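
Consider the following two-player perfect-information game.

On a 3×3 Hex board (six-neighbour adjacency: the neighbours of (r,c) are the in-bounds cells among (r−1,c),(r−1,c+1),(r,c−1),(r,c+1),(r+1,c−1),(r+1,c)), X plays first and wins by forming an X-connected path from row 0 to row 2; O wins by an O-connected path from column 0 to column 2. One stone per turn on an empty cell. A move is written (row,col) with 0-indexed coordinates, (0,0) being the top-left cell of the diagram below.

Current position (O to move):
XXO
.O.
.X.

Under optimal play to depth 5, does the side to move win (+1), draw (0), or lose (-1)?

ply 1, O at XXO/.O./.X. | (1,0)=+1→XXO/OO./.X.*; (1,2)=+1→XXO/.OO/.X.; (2,0)=+1→XXO/.O./OX.; (2,2)=+1→XXO/.O./.XO
ply 2: XXO/OO./.X. is terminal -1 (X); from XXO/.O./.X. depth 5

value(XXO/.O./.X., O) = +1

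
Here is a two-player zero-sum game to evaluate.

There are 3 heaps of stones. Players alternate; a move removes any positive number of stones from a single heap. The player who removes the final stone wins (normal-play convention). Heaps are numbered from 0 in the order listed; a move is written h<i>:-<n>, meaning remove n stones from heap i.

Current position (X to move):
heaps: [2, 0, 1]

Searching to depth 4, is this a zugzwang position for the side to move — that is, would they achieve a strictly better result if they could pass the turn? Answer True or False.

zugzwang((2,0,1), X) = False

[(2,0,1)] X move#1: h0:-1:+1/(1,0,1)*, h0:-2:-1/(0,0,1), h2:-1:-1/(2,0,0)
[(1,0,1)] O move#2: h0:-1:-1/(0,0,1)*, h2:-1:-1/(1,0,0)
[(0,0,1)] X move#3: h2:-1:+1/(0,0,0)*
[(0,0,0)] end (terminal -1, O#4); searched (2,0,1) to 4
if X skipped the turn, O would face:
~ [(2,0,1)] O move#1: h0:-1:+1/(1,0,1)*, h0:-2:-1/(0,0,1), h2:-1:-1/(2,0,0)
~ [(1,0,1)] X move#2: h0:-1:-1/(0,0,1)*, h2:-1:-1/(1,0,0)
~ [(0,0,1)] O move#3: h2:-1:+1/(0,0,0)*
~ [(0,0,0)] end (terminal -1, X#4); searched (2,0,1) to 4
compare (X): move=+1 vs pass=-1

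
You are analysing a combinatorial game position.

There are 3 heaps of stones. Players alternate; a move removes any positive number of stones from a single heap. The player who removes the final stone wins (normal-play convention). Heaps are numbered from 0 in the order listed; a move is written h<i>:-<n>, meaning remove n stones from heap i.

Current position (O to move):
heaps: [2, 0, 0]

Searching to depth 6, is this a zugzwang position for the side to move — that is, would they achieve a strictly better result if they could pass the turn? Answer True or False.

ply 1, O at (2,0,0) | h0:-1=-1→(1,0,0); h0:-2=+1→(0,0,0)*
ply 2: (0,0,0) is terminal -1 (X); from (2,0,0) depth 6
if O skipped the turn, X would face:
~ ply 1, X at (2,0,0) | h0:-1=-1→(1,0,0); h0:-2=+1→(0,0,0)*
~ ply 2: (0,0,0) is terminal -1 (O); from (2,0,0) depth 6
compare (O): move=+1 vs pass=-1

zugzwang((2,0,0), O) = False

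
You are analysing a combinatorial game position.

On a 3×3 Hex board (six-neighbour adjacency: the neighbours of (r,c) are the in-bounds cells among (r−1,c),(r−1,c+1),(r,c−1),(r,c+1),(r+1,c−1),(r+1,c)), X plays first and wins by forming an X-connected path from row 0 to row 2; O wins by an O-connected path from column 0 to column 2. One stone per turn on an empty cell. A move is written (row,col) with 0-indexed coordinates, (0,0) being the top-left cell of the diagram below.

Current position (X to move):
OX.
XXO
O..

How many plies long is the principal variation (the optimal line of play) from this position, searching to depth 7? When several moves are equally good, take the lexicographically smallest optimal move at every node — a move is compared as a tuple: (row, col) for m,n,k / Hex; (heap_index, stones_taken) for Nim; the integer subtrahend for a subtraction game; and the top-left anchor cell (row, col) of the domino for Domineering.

p1 X@[OX./XXO/O..]: (0,2)[OXX/XXO/O..]-1 (2,1)[OX./XXO/OX.]+1* (2,2)[OX./XXO/O.X]-1
p2 O@[OX./XXO/OX.] terminal -1; root [OX./XXO/O..] d7

PV length from [OX./XXO/O..]: 1 ply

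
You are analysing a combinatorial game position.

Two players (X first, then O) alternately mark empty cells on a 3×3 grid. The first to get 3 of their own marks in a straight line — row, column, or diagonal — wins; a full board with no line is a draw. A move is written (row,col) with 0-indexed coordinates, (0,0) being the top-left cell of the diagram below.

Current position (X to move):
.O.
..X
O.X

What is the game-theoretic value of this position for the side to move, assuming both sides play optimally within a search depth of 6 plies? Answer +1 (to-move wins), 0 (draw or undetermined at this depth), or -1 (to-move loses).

value(.O./..X/O.X, X) = +1

[.O./..X/O.X] X move#1: (0,0):+1/XO./..X/O.X*, (0,2):+1/.OX/..X/O.X, (1,0):+1/.O./X.X/O.X, (1,1):+1/.O./.XX/O.X, (2,1):-1/.O./..X/OXX
[XO./..X/O.X] O move#2: (0,2):-1/XOO/..X/O.X*, (1,0):-1/XO./O.X/O.X, (1,1):-1/XO./.OX/O.X, (2,1):-1/XO./..X/OOX
[XOO/..X/O.X] X move#3: (1,0):-1/XOO/X.X/O.X, (1,1):+1/XOO/.XX/O.X*, (2,1):-1/XOO/..X/OXX
[XOO/.XX/O.X] end (terminal -1, O#4); searched .O./..X/O.X to 6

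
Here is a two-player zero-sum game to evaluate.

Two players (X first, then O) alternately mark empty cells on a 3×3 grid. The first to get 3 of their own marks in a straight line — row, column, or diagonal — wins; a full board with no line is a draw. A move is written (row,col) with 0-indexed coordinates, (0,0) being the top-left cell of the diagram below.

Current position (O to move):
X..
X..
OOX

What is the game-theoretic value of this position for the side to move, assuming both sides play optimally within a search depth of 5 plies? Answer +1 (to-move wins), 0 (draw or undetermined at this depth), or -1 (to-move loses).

ply 1, O at X../X../OOX | (0,1)=-1→XO./X../OOX; (0,2)=-1→X.O/X../OOX; (1,1)=+1→X../XO./OOX*; (1,2)=-1→X../X.O/OOX
ply 2, X at X../XO./OOX | (0,1)=-1→XX./XO./OOX*; (0,2)=-1→X.X/XO./OOX; (1,2)=-1→X../XOX/OOX
ply 3, O at XX./XO./OOX | (0,2)=+1→XXO/XO./OOX*; (1,2)=-1→XX./XOO/OOX
ply 4: XXO/XO./OOX is terminal -1 (X); from X../X../OOX depth 5

value(X../X../OOX, O) = +1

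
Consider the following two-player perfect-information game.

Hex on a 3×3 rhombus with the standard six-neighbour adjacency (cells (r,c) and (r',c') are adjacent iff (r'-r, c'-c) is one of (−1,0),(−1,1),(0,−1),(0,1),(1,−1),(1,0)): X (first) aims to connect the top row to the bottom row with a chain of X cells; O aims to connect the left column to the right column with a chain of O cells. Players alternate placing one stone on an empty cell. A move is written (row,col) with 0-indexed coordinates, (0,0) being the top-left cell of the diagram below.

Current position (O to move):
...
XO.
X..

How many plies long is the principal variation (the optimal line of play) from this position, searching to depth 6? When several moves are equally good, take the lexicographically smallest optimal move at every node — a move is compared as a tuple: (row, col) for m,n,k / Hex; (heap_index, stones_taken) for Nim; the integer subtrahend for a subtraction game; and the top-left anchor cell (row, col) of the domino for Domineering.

p1 O@[.../XO./X..]: (0,0)[O../XO./X..]-1* (0,1)[.O./XO./X..]-1 (0,2)[..O/XO./X..]-1 (1,2)[.../XOO/X..]-1 (2,1)[.../XO./XO.]-1 (2,2)[.../XO./X.O]-1
p2 X@[O../XO./X..]: (0,1)[OX./XO./X..]+1* (0,2)[O.X/XO./X..]+1 (1,2)[O../XOX/X..]+1 (2,1)[O../XO./XX.]-1 (2,2)[O../XO./X.X]-1
p3 O@[OX./XO./X..] terminal -1; root [.../XO./X..] d6

PV length from [.../XO./X..]: 2 plies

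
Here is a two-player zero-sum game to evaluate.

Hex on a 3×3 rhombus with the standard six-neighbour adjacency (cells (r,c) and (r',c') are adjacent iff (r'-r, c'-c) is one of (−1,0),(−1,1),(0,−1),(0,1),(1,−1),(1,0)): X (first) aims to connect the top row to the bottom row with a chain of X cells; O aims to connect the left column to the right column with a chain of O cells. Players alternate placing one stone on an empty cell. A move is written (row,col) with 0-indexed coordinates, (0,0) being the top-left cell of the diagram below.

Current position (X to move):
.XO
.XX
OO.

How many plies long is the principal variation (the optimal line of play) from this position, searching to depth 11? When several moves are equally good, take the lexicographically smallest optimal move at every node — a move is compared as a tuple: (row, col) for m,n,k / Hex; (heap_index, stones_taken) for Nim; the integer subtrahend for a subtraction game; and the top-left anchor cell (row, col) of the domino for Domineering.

PV length from [.XO/.XX/OO.]: 1 ply

p1 X@[.XO/.XX/OO.]: (0,0)[XXO/.XX/OO.]-1 (1,0)[.XO/XXX/OO.]-1 (2,2)[.XO/.XX/OOX]+1*
p2 O@[.XO/.XX/OOX] terminal -1; root [.XO/.XX/OO.] d11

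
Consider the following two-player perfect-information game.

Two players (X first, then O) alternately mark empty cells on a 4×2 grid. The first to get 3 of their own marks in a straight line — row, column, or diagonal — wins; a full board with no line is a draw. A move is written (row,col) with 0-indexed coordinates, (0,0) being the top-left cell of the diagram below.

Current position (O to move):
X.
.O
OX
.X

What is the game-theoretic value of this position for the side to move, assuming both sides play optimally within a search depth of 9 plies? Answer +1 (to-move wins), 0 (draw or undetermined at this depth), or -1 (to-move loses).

ply 1, O at X./.O/OX/.X | (0,1)=+0→XO/.O/OX/.X*; (1,0)=+0→X./OO/OX/.X; (3,0)=+0→X./.O/OX/OX
ply 2, X at XO/.O/OX/.X | (1,0)=+0→XO/XO/OX/.X*; (3,0)=+0→XO/.O/OX/XX
ply 3, O at XO/XO/OX/.X | (3,0)=+0→XO/XO/OX/OX*
ply 4: XO/XO/OX/OX is terminal +0 (X); from X./.O/OX/.X depth 9

value(X./.O/OX/.X, O) = 0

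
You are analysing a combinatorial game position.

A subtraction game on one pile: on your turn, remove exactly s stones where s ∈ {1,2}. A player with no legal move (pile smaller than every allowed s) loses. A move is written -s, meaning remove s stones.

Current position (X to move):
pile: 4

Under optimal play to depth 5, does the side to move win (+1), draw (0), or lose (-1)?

ply 1, X at 4 | -1=+1→3*; -2=-1→2
ply 2, O at 3 | -1=-1→2*; -2=-1→1
ply 3, X at 2 | -1=-1→1; -2=+1→0*
ply 4: 0 is terminal -1 (O); from 4 depth 5

value(4, X) = +1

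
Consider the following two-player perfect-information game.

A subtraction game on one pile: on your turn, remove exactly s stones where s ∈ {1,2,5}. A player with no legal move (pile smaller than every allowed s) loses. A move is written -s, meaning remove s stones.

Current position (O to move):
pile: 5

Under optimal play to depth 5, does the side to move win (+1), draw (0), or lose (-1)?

value(5, O) = +1

p1 O@[5]: -1[4]-1 -2[3]+1* -5[0]+1
p2 X@[3]: -1[2]-1* -2[1]-1
p3 O@[2]: -1[1]-1 -2[0]+1*
p4 X@[0] terminal -1; root [5] d5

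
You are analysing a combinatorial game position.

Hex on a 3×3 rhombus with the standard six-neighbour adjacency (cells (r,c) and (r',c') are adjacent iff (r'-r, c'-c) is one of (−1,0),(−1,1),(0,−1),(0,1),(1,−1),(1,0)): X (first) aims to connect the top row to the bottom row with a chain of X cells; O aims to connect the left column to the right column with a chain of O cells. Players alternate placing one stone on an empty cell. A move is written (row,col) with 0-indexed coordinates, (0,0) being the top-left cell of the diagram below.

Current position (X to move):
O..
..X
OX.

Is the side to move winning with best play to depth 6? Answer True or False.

p1 X@[O../..X/OX.]: (0,1)[OX./..X/OX.]+1* (0,2)[O.X/..X/OX.]+1 (1,0)[O../X.X/OX.]-1 (1,1)[O../.XX/OX.]+1 (2,2)[O../..X/OXX]-1
p2 O@[OX./..X/OX.]: (0,2)[OXO/..X/OX.]-1* (1,0)[OX./O.X/OX.]-1 (1,1)[OX./.OX/OX.]-1 (2,2)[OX./..X/OXO]-1
p3 X@[OXO/..X/OX.]: (1,0)[OXO/X.X/OX.]-1 (1,1)[OXO/.XX/OX.]+1* (2,2)[OXO/..X/OXX]-1
p4 O@[OXO/.XX/OX.] terminal -1; root [O../..X/OX.] d6

X winning at [O../..X/OX.]: True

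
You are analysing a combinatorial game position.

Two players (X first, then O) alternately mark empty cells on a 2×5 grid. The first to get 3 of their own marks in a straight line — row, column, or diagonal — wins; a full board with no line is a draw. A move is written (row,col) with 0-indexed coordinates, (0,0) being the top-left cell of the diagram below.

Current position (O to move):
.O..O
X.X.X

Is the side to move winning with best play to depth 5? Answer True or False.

O winning at [.O..O/X.X.X]: False

ply 1, O at .O..O/X.X.X | (0,0)=-1→OO..O/X.X.X*; (0,2)=-1→.OO.O/X.X.X; (0,3)=-1→.O.OO/X.X.X; (1,1)=-1→.O..O/XOX.X; (1,3)=-1→.O..O/X.XOX
ply 2, X at OO..O/X.X.X | (0,2)=+1→OOX.O/X.X.X*; (0,3)=-1→OO.XO/X.X.X; (1,1)=+1→OO..O/XXX.X; (1,3)=+1→OO..O/X.XXX
ply 3, O at OOX.O/X.X.X | (0,3)=-1→OOXOO/X.X.X*; (1,1)=-1→OOX.O/XOX.X; (1,3)=-1→OOX.O/X.XOX
ply 4, X at OOXOO/X.X.X | (1,1)=+1→OOXOO/XXX.X*; (1,3)=+1→OOXOO/X.XXX
ply 5: OOXOO/XXX.X is terminal -1 (O); from .O..O/X.X.X depth 5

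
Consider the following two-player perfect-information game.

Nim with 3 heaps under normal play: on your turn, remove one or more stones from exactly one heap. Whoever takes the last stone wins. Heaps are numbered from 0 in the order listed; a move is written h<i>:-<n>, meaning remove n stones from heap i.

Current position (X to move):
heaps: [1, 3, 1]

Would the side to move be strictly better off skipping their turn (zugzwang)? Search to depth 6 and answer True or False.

zugzwang((1,3,1), X) = False

p1 X@[(1,3,1)]: h0:-1[(0,3,1)]-1 h1:-1[(1,2,1)]-1 h1:-2[(1,1,1)]-1 h1:-3[(1,0,1)]+1* h2:-1[(1,3,0)]-1
p2 O@[(1,0,1)]: h0:-1[(0,0,1)]-1* h2:-1[(1,0,0)]-1
p3 X@[(0,0,1)]: h2:-1[(0,0,0)]+1*
p4 O@[(0,0,0)] terminal -1; root [(1,3,1)] d6
if X skipped the turn, O would face:
~ p1 O@[(1,3,1)]: h0:-1[(0,3,1)]-1 h1:-1[(1,2,1)]-1 h1:-2[(1,1,1)]-1 h1:-3[(1,0,1)]+1* h2:-1[(1,3,0)]-1
~ p2 X@[(1,0,1)]: h0:-1[(0,0,1)]-1* h2:-1[(1,0,0)]-1
~ p3 O@[(0,0,1)]: h2:-1[(0,0,0)]+1*
~ p4 X@[(0,0,0)] terminal -1; root [(1,3,1)] d6
compare (X): move=+1 vs pass=-1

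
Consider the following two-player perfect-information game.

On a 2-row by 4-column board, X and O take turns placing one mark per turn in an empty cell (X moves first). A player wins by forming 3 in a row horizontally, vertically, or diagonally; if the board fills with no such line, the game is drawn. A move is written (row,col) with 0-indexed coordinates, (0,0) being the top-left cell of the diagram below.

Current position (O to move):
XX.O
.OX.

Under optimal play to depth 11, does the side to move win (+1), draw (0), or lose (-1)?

value(XX.O/.OX., O) = 0

[XX.O/.OX.] O move#1: (0,2):+0/XXOO/.OX.*, (1,0):-1/XX.O/OOX., (1,3):-1/XX.O/.OXO
[XXOO/.OX.] X move#2: (1,0):+0/XXOO/XOX.*, (1,3):+0/XXOO/.OXX
[XXOO/XOX.] O move#3: (1,3):+0/XXOO/XOXO*
[XXOO/XOXO] end (terminal +0, X#4); searched XX.O/.OX. to 11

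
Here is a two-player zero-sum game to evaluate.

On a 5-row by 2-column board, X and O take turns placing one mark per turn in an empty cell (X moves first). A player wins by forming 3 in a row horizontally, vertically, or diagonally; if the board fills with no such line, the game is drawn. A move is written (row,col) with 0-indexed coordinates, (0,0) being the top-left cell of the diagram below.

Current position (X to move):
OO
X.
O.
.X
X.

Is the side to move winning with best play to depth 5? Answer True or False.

X winning at [OO/X./O./.X/X.]: True

[OO/X./O./.X/X.] X move#1: (1,1):+0/OO/XX/O./.X/X., (2,1):+1/OO/X./OX/.X/X.*, (3,0):+0/OO/X./O./XX/X., (4,1):+0/OO/X./O./.X/XX
[OO/X./OX/.X/X.] O move#2: (1,1):-1/OO/XO/OX/.X/X.*, (3,0):-1/OO/X./OX/OX/X., (4,1):-1/OO/X./OX/.X/XO
[OO/XO/OX/.X/X.] X move#3: (3,0):+0/OO/XO/OX/XX/X., (4,1):+1/OO/XO/OX/.X/XX*
[OO/XO/OX/.X/XX] end (terminal -1, O#4); searched OO/X./O./.X/X. to 5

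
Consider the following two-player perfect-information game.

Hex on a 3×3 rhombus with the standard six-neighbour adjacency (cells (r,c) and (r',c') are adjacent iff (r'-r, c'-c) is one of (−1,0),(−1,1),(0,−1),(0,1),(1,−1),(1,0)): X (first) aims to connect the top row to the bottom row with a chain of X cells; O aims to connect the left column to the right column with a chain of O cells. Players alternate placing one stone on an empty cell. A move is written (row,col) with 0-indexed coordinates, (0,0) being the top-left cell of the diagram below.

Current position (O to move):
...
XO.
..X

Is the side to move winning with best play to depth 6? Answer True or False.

O winning at [.../XO./..X]: True

p1 O@[.../XO./..X]: (0,0)[O../XO./..X]+1* (0,1)[.O./XO./..X]+1 (0,2)[..O/XO./..X]-1 (1,2)[.../XOO/..X]-1 (2,0)[.../XO./O.X]+1 (2,1)[.../XO./.OX]-1
p2 X@[O../XO./..X]: (0,1)[OX./XO./..X]-1* (0,2)[O.X/XO./..X]-1 (1,2)[O../XOX/..X]-1 (2,0)[O../XO./X.X]-1 (2,1)[O../XO./.XX]-1
p3 O@[OX./XO./..X]: (0,2)[OXO/XO./..X]-1 (1,2)[OX./XOO/..X]-1 (2,0)[OX./XO./O.X]+1* (2,1)[OX./XO./.OX]-1
p4 X@[OX./XO./O.X]: (0,2)[OXX/XO./O.X]-1* (1,2)[OX./XOX/O.X]-1 (2,1)[OX./XO./OXX]-1
p5 O@[OXX/XO./O.X]: (1,2)[OXX/XOO/O.X]+1* (2,1)[OXX/XO./OOX]-1
p6 X@[OXX/XOO/O.X] terminal -1; root [.../XO./..X] d6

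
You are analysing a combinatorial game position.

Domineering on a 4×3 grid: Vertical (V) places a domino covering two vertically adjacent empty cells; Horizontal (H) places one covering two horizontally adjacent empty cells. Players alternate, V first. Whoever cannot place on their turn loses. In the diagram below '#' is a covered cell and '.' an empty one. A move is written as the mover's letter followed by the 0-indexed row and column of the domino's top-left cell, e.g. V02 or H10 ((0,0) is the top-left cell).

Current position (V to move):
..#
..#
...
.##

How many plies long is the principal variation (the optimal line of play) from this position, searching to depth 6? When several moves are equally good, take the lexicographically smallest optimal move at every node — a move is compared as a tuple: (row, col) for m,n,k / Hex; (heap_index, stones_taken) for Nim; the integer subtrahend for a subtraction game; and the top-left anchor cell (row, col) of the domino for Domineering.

PV length from [..#/..#/.../.##]: 3 plies

[..#/..#/.../.##] V move#1: V00:+1/#.#/#.#/.../.##*, V01:+1/.##/.##/.../.##, V10:+1/..#/#.#/#../.##, V11:+1/..#/.##/.#./.##, V20:-1/..#/..#/#../###
[#.#/#.#/.../.##] H move#2: H20:-1/#.#/#.#/##./.##*, H21:-1/#.#/#.#/.##/.##
[#.#/#.#/##./.##] V move#3: V01:+1/###/###/##./.##*
[###/###/##./.##] end (terminal -1, H#4); searched ..#/..#/.../.## to 6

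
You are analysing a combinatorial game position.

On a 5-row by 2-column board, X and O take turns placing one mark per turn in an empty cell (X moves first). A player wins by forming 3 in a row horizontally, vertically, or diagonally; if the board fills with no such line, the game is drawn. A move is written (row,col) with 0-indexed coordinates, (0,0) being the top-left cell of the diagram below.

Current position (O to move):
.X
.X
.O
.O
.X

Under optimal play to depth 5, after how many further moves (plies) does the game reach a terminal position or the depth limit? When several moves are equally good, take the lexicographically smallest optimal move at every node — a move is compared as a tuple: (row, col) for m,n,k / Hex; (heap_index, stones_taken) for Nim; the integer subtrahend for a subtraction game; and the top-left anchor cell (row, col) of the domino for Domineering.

PV length from [.X/.X/.O/.O/.X]: 5 plies

[.X/.X/.O/.O/.X] O move#1: (0,0):+0/OX/.X/.O/.O/.X*, (1,0):+0/.X/OX/.O/.O/.X, (2,0):+0/.X/.X/OO/.O/.X, (3,0):+0/.X/.X/.O/OO/.X, (4,0):+0/.X/.X/.O/.O/OX
[OX/.X/.O/.O/.X] X move#2: (1,0):+0/OX/XX/.O/.O/.X*, (2,0):+0/OX/.X/XO/.O/.X, (3,0):+0/OX/.X/.O/XO/.X, (4,0):+0/OX/.X/.O/.O/XX
[OX/XX/.O/.O/.X] O move#3: (2,0):+0/OX/XX/OO/.O/.X*, (3,0):+0/OX/XX/.O/OO/.X, (4,0):+0/OX/XX/.O/.O/OX
[OX/XX/OO/.O/.X] X move#4: (3,0):+0/OX/XX/OO/XO/.X*, (4,0):+0/OX/XX/OO/.O/XX
[OX/XX/OO/XO/.X] O move#5: (4,0):+0/OX/XX/OO/XO/OX*
[OX/XX/OO/XO/OX] end (terminal +0, X#6); searched .X/.X/.O/.O/.X to 5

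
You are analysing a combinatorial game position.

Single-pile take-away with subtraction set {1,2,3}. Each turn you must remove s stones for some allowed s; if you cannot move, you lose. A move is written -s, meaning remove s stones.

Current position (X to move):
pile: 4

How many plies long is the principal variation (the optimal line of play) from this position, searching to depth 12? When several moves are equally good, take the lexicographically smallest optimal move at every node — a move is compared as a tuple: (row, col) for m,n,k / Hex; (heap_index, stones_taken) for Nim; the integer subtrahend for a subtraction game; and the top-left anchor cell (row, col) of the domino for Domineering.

[4] X move#1: -1:-1/3*, -2:-1/2, -3:-1/1
[3] O move#2: -1:-1/2, -2:-1/1, -3:+1/0*
[0] end (terminal -1, X#3); searched 4 to 12

PV length from [4]: 2 plies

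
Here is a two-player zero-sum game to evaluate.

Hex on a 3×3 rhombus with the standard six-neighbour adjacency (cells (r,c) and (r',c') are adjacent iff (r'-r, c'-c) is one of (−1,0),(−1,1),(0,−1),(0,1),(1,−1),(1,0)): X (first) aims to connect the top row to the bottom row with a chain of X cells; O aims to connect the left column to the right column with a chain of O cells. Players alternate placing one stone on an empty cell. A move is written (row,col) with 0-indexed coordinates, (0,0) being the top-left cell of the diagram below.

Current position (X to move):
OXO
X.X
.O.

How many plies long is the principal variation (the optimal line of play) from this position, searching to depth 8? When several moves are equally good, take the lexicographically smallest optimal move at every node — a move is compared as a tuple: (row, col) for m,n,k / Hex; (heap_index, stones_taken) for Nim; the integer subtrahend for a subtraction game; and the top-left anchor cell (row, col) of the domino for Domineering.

PV length from [OXO/X.X/.O.]: 3 plies

[OXO/X.X/.O.] X move#1: (1,1):+1/OXO/XXX/.O.*, (2,0):+1/OXO/X.X/XO., (2,2):+1/OXO/X.X/.OX
[OXO/XXX/.O.] O move#2: (2,0):-1/OXO/XXX/OO.*, (2,2):-1/OXO/XXX/.OO
[OXO/XXX/OO.] X move#3: (2,2):+1/OXO/XXX/OOX*
[OXO/XXX/OOX] end (terminal -1, O#4); searched OXO/X.X/.O. to 8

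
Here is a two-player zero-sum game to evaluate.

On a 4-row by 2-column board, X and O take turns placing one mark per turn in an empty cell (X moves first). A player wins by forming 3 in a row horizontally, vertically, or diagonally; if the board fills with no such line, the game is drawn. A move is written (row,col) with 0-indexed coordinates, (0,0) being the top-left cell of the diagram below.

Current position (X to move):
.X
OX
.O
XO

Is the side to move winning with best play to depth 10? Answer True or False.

p1 X@[.X/OX/.O/XO]: (0,0)[XX/OX/.O/XO]+0* (2,0)[.X/OX/XO/XO]+0
p2 O@[XX/OX/.O/XO]: (2,0)[XX/OX/OO/XO]+0*
p3 X@[XX/OX/OO/XO] terminal +0; root [.X/OX/.O/XO] d10

X winning at [.X/OX/.O/XO]: False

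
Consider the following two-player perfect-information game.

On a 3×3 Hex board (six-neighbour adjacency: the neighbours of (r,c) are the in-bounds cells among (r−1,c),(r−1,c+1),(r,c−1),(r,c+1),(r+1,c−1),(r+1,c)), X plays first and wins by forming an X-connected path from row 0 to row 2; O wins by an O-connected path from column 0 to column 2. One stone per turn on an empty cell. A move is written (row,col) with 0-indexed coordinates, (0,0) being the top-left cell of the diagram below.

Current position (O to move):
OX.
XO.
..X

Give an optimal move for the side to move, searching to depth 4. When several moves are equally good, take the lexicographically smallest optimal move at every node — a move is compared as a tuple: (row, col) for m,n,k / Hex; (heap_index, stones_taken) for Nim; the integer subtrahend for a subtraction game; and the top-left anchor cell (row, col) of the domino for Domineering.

O's best at [OX./XO./..X]: (2,0)

[OX./XO./..X] O move#1: (0,2):-1/OXO/XO./..X, (1,2):-1/OX./XOO/..X, (2,0):+1/OX./XO./O.X*, (2,1):-1/OX./XO./.OX
[OX./XO./O.X] X move#2: (0,2):-1/OXX/XO./O.X*, (1,2):-1/OX./XOX/O.X, (2,1):-1/OX./XO./OXX
[OXX/XO./O.X] O move#3: (1,2):+1/OXX/XOO/O.X*, (2,1):-1/OXX/XO./OOX
[OXX/XOO/O.X] end (terminal -1, X#4); searched OX./XO./..X to 4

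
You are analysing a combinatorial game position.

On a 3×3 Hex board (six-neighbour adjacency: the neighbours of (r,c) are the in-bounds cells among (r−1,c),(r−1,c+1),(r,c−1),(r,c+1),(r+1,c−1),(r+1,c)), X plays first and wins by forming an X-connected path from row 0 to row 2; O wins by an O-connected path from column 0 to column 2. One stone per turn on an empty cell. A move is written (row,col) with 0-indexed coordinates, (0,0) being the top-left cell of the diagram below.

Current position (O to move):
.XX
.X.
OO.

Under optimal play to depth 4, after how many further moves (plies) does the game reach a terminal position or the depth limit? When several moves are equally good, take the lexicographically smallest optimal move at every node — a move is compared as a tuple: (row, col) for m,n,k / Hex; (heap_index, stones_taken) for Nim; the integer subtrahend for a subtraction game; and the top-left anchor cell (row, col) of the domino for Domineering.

PV length from [.XX/.X./OO.]: 3 plies

ply 1, O at .XX/.X./OO. | (0,0)=+1→OXX/.X./OO.*; (1,0)=+1→.XX/OX./OO.; (1,2)=+1→.XX/.XO/OO.; (2,2)=+1→.XX/.X./OOO
ply 2, X at OXX/.X./OO. | (1,0)=-1→OXX/XX./OO.*; (1,2)=-1→OXX/.XX/OO.; (2,2)=-1→OXX/.X./OOX
ply 3, O at OXX/XX./OO. | (1,2)=+1→OXX/XXO/OO.*; (2,2)=+1→OXX/XX./OOO
ply 4: OXX/XXO/OO. is terminal -1 (X); from .XX/.X./OO. depth 4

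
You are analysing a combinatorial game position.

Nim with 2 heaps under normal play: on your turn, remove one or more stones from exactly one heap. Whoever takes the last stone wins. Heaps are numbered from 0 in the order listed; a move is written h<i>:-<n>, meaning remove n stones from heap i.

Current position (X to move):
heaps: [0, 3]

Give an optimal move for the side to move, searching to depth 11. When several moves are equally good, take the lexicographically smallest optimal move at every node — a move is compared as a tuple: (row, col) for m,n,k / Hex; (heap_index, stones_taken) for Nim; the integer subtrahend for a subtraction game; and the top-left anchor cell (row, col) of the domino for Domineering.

X's best at [(0,3)]: h1:-3

p1 X@[(0,3)]: h1:-1[(0,2)]-1 h1:-2[(0,1)]-1 h1:-3[(0,0)]+1*
p2 O@[(0,0)] terminal -1; root [(0,3)] d11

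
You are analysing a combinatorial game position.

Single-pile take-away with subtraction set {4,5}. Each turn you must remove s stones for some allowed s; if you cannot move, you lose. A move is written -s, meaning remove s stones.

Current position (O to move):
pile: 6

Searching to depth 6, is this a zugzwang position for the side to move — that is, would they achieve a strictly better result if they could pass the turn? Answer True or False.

zugzwang(6, O) = False

ply 1, O at 6 | -4=+1→2*; -5=+1→1
ply 2: 2 is terminal -1 (X); from 6 depth 6
pass branch (X moves first from the same position):
  | ply 1, X at 6 | -4=+1→2*; -5=+1→1
  | ply 2: 2 is terminal -1 (O); from 6 depth 6
O moving scores +1; O passing scores -1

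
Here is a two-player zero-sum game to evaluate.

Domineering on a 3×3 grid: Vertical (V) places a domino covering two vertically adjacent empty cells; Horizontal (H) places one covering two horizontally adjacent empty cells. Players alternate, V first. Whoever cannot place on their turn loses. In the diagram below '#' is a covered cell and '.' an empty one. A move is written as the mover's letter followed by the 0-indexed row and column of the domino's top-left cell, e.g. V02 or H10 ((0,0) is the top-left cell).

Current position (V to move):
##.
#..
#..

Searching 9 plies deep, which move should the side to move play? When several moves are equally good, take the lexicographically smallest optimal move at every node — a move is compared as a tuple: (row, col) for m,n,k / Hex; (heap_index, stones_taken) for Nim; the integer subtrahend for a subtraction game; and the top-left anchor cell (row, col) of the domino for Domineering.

V's best at [##./#../#..]: V11

ply 1, V at ##./#../#.. | V02=-1→###/#.#/#..; V11=+1→##./##./##.*; V12=+1→##./#.#/#.#
ply 2: ##./##./##. is terminal -1 (H); from ##./#../#.. depth 9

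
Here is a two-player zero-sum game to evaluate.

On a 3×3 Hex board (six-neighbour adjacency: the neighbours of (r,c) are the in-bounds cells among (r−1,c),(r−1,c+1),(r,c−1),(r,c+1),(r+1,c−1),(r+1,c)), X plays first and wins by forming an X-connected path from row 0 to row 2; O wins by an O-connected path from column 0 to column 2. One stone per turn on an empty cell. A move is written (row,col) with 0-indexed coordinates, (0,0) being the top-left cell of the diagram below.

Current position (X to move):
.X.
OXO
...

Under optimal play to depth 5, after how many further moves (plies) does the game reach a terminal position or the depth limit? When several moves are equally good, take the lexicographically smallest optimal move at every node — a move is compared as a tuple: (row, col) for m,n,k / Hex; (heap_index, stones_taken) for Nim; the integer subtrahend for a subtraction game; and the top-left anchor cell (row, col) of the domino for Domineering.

p1 X@[.X./OXO/...]: (0,0)[XX./OXO/...]+1* (0,2)[.XX/OXO/...]+1 (2,0)[.X./OXO/X..]+1 (2,1)[.X./OXO/.X.]+1 (2,2)[.X./OXO/..X]+1
p2 O@[XX./OXO/...]: (0,2)[XXO/OXO/...]-1* (2,0)[XX./OXO/O..]-1 (2,1)[XX./OXO/.O.]-1 (2,2)[XX./OXO/..O]-1
p3 X@[XXO/OXO/...]: (2,0)[XXO/OXO/X..]+1* (2,1)[XXO/OXO/.X.]+1 (2,2)[XXO/OXO/..X]+1
p4 O@[XXO/OXO/X..] terminal -1; root [.X./OXO/...] d5

PV length from [.X./OXO/...]: 3 plies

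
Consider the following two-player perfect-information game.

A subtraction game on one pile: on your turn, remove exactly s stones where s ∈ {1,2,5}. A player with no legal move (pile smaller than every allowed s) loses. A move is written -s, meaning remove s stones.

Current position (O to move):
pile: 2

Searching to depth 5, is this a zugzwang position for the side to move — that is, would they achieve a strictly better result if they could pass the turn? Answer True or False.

zugzwang(2, O) = False

p1 O@[2]: -1[1]-1 -2[0]+1*
p2 X@[0] terminal -1; root [2] d5
pass branch (X moves first from the same position):
  | p1 X@[2]: -1[1]-1 -2[0]+1*
  | p2 O@[0] terminal -1; root [2] d5
O moving scores +1; O passing scores -1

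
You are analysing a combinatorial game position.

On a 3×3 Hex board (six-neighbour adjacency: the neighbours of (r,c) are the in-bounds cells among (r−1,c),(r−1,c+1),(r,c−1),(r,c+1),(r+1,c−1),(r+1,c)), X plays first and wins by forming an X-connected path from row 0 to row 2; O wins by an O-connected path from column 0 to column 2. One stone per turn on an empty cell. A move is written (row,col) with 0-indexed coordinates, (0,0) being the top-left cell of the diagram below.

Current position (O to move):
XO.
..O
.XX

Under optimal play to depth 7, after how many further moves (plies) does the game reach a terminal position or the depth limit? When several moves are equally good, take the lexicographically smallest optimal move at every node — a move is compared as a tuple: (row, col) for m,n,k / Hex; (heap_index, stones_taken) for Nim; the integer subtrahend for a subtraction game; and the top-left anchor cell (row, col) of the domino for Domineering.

PV length from [XO./..O/.XX]: 3 plies

p1 O@[XO./..O/.XX]: (0,2)[XOO/..O/.XX]-1 (1,0)[XO./O.O/.XX]+1* (1,1)[XO./.OO/.XX]+1 (2,0)[XO./..O/OXX]-1
p2 X@[XO./O.O/.XX]: (0,2)[XOX/O.O/.XX]-1* (1,1)[XO./OXO/.XX]-1 (2,0)[XO./O.O/XXX]-1
p3 O@[XOX/O.O/.XX]: (1,1)[XOX/OOO/.XX]+1* (2,0)[XOX/O.O/OXX]-1
p4 X@[XOX/OOO/.XX] terminal -1; root [XO./..O/.XX] d7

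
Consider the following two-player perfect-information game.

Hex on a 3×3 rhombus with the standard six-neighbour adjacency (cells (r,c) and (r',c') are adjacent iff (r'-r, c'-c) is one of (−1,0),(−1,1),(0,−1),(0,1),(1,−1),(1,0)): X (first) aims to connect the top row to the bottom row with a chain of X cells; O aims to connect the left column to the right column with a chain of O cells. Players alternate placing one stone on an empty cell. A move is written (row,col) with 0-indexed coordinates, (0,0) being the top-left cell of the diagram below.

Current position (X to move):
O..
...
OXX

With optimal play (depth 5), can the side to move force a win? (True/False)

X winning at [O../.../OXX]: True

[O../.../OXX] X move#1: (0,1):-1/OX./.../OXX, (0,2):+1/O.X/.../OXX*, (1,0):-1/O../X../OXX, (1,1):+1/O../.X./OXX, (1,2):-1/O../..X/OXX
[O.X/.../OXX] O move#2: (0,1):-1/OOX/.../OXX*, (1,0):-1/O.X/O../OXX, (1,1):-1/O.X/.O./OXX, (1,2):-1/O.X/..O/OXX
[OOX/.../OXX] X move#3: (1,0):+1/OOX/X../OXX*, (1,1):+1/OOX/.X./OXX, (1,2):+1/OOX/..X/OXX
[OOX/X../OXX] O move#4: (1,1):-1/OOX/XO./OXX*, (1,2):-1/OOX/X.O/OXX
[OOX/XO./OXX] X move#5: (1,2):+1/OOX/XOX/OXX*
[OOX/XOX/OXX] end (terminal -1, O#6); searched O../.../OXX to 5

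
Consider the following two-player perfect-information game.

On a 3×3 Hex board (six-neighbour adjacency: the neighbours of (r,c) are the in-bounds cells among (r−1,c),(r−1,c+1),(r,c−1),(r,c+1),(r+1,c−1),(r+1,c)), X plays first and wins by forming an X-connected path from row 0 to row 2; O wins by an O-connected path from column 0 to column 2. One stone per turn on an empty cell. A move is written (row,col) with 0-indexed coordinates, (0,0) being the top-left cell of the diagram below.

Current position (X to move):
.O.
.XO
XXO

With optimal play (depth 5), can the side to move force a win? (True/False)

X winning at [.O./.XO/XXO]: True

ply 1, X at .O./.XO/XXO | (0,0)=+1→XO./.XO/XXO*; (0,2)=+1→.OX/.XO/XXO; (1,0)=+1→.O./XXO/XXO
ply 2, O at XO./.XO/XXO | (0,2)=-1→XOO/.XO/XXO*; (1,0)=-1→XO./OXO/XXO
ply 3, X at XOO/.XO/XXO | (1,0)=+1→XOO/XXO/XXO*
ply 4: XOO/XXO/XXO is terminal -1 (O); from .O./.XO/XXO depth 5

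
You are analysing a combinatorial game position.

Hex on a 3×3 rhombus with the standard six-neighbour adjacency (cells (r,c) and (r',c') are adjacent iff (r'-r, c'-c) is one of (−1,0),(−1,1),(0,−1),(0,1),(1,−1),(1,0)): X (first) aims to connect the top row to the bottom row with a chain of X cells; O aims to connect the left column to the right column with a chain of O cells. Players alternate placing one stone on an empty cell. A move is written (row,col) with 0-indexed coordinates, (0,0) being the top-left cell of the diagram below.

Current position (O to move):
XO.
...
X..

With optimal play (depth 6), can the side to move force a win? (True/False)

O winning at [XO./.../X..]: False

p1 O@[XO./.../X..]: (0,2)[XOO/.../X..]-1* (1,0)[XO./O../X..]-1 (1,1)[XO./.O./X..]-1 (1,2)[XO./..O/X..]-1 (2,1)[XO./.../XO.]-1 (2,2)[XO./.../X.O]-1
p2 X@[XOO/.../X..]: (1,0)[XOO/X../X..]+1* (1,1)[XOO/.X./X..]-1 (1,2)[XOO/..X/X..]-1 (2,1)[XOO/.../XX.]-1 (2,2)[XOO/.../X.X]-1
p3 O@[XOO/X../X..] terminal -1; root [XO./.../X..] d6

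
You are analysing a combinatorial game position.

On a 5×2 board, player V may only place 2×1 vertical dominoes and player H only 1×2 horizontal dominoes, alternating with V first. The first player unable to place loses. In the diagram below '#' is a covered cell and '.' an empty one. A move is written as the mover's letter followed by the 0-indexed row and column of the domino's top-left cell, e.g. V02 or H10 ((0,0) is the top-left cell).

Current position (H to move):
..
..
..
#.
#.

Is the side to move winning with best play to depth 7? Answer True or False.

ply 1, H at ../../../#./#. | H00=-1→##/../../#./#.; H10=+1→../##/../#./#.*; H20=-1→../../##/#./#.
ply 2, V at ../##/../#./#. | V21=-1→../##/.#/##/#.*; V31=-1→../##/../##/##
ply 3, H at ../##/.#/##/#. | H00=+1→##/##/.#/##/#.*
ply 4: ##/##/.#/##/#. is terminal -1 (V); from ../../../#./#. depth 7

H winning at [../../../#./#.]: True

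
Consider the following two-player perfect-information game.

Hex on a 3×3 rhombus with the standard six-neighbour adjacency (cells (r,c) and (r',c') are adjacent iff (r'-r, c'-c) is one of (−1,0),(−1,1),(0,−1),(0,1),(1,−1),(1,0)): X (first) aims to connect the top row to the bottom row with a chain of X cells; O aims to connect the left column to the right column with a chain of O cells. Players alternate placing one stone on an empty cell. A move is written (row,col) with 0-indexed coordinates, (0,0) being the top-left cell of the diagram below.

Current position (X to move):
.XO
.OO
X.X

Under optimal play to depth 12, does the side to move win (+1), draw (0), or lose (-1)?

[.XO/.OO/X.X] X move#1: (0,0):-1/XXO/.OO/X.X, (1,0):+1/.XO/XOO/X.X*, (2,1):-1/.XO/.OO/XXX
[.XO/XOO/X.X] end (terminal -1, O#2); searched .XO/.OO/X.X to 12

value(.XO/.OO/X.X, X) = +1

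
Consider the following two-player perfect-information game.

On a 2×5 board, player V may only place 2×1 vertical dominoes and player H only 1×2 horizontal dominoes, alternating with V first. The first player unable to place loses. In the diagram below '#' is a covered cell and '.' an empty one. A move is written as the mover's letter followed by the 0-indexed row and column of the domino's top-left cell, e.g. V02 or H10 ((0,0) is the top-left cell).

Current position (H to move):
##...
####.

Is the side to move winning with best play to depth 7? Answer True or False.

H winning at [##.../####.]: True

ply 1, H at ##.../####. | H02=-1→####./####.; H03=+1→##.##/####.*
ply 2: ##.##/####. is terminal -1 (V); from ##.../####. depth 7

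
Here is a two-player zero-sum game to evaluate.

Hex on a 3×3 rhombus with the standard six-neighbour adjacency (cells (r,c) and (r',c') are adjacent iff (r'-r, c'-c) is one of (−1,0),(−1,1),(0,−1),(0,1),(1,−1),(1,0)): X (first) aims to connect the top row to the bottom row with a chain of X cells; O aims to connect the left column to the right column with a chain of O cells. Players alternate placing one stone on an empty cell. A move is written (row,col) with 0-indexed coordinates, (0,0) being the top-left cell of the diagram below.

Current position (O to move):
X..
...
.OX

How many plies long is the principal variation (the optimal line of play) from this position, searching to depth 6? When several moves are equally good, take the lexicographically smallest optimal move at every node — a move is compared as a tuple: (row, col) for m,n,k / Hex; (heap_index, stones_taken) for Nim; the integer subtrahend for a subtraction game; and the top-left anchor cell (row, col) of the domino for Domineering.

ply 1, O at X../.../.OX | (0,1)=-1→XO./.../.OX; (0,2)=-1→X.O/.../.OX; (1,0)=-1→X../O../.OX; (1,1)=+1→X../.O./.OX*; (1,2)=-1→X../..O/.OX; (2,0)=-1→X../.../OOX
ply 2, X at X../.O./.OX | (0,1)=-1→XX./.O./.OX*; (0,2)=-1→X.X/.O./.OX; (1,0)=-1→X../XO./.OX; (1,2)=-1→X../.OX/.OX; (2,0)=-1→X../.O./XOX
ply 3, O at XX./.O./.OX | (0,2)=+1→XXO/.O./.OX*; (1,0)=+1→XX./OO./.OX; (1,2)=+1→XX./.OO/.OX; (2,0)=+1→XX./.O./OOX
ply 4, X at XXO/.O./.OX | (1,0)=-1→XXO/XO./.OX*; (1,2)=-1→XXO/.OX/.OX; (2,0)=-1→XXO/.O./XOX
ply 5, O at XXO/XO./.OX | (1,2)=-1→XXO/XOO/.OX; (2,0)=+1→XXO/XO./OOX*
ply 6: XXO/XO./OOX is terminal -1 (X); from X../.../.OX depth 6

PV length from [X../.../.OX]: 5 plies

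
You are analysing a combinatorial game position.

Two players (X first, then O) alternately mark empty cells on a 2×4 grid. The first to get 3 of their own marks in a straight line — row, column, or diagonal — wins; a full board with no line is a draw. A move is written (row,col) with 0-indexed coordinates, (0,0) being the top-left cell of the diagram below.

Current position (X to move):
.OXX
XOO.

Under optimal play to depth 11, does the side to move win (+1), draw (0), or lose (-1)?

value(.OXX/XOO., X) = 0

[.OXX/XOO.] X move#1: (0,0):-1/XOXX/XOO., (1,3):+0/.OXX/XOOX*
[.OXX/XOOX] O move#2: (0,0):+0/OOXX/XOOX*
[OOXX/XOOX] end (terminal +0, X#3); searched .OXX/XOO. to 11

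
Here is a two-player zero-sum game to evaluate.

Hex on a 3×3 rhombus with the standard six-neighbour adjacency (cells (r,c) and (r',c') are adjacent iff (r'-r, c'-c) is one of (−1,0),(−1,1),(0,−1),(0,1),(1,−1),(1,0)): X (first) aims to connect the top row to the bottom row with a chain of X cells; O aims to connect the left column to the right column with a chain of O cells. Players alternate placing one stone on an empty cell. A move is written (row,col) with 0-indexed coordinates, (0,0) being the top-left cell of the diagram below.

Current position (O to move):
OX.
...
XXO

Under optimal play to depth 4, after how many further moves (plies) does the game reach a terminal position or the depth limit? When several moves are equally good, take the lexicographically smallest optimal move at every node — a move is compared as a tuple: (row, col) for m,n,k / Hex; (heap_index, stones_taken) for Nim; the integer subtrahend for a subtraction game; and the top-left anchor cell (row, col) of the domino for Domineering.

ply 1, O at OX./.../XXO | (0,2)=-1→OXO/.../XXO*; (1,0)=-1→OX./O../XXO; (1,1)=-1→OX./.O./XXO; (1,2)=-1→OX./..O/XXO
ply 2, X at OXO/.../XXO | (1,0)=+1→OXO/X../XXO*; (1,1)=+1→OXO/.X./XXO; (1,2)=+1→OXO/..X/XXO
ply 3: OXO/X../XXO is terminal -1 (O); from OX./.../XXO depth 4

PV length from [OX./.../XXO]: 2 plies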